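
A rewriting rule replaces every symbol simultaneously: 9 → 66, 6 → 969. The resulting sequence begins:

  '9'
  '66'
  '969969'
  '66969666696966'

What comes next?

Rewriting the 14 symbols of 66969666696966 one by one yields 969 969 66 969 66 969 969 969 969 66 969 66 969 969; concatenated:

96996966969669699699699696696966969969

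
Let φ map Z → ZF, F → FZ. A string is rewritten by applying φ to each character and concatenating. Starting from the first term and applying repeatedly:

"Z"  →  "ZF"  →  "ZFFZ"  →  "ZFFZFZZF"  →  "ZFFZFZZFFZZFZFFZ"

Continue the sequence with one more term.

ZFFZFZZFFZZFZFFZFZZFZFFZZFFZFZZF

Applying the rule to each of the 16 symbols of ZFFZFZZFFZZFZFFZ gives the pieces ZF FZ FZ ZF FZ ZF ZF FZ FZ ZF ZF FZ ZF FZ FZ ZF, which concatenate to the answer.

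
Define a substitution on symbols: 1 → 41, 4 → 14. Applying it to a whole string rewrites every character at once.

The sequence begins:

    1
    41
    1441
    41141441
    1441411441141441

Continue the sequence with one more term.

Rewriting the 16 symbols of 1441411441141441 one by one yields 41 14 14 41 14 41 41 14 14 41 41 14 41 14 14 41; concatenated:

41141441144141141441411441141441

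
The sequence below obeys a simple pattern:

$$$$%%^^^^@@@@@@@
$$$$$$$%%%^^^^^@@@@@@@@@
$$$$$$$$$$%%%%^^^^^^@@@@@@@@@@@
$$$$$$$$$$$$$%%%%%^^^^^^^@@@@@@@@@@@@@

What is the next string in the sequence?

Each string has the form $^{3n-2} %^{n} ^^{n+2} @^{2n+3}, where the shown terms are n = 2, 3, 4, 5.
At n = 6 the blocks have lengths 16, 6, 8, 15.

$$$$$$$$$$$$$$$$%%%%%%^^^^^^^^@@@@@@@@@@@@@@@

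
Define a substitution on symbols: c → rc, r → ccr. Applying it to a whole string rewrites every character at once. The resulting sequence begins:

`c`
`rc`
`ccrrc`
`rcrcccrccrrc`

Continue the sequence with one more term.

Rewriting each symbol of rcrcccrccrrc: r→ccr, c→rc, r→ccr, c→rc, c→rc, c→rc, r→ccr, c→rc, c→rc, r→ccr, r→ccr, c→rc, which concatenates to ccr rc ccr rc rc rc ccr rc rc ccr ccr rc.

ccrrcccrrcrcrcccrrcrcccrccrrc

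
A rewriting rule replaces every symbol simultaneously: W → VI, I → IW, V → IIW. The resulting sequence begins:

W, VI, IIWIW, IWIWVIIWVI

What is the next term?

IWVIIWVIIIWIWIWVIIIWIW

Expanding IWIWVIIWVI: I→IW, W→VI, I→IW, W→VI, V→IIW, I→IW, I→IW, W→VI, V→IIW, I→IW. Concatenated: IW VI IW VI IIW IW IW VI IIW IW.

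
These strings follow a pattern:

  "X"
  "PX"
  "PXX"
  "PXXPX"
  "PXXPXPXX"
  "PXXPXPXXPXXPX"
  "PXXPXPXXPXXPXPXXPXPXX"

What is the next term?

PXXPXPXXPXXPXPXXPXPXXPXXPXPXXPXXPX

Each term (from the third on) is the previous term followed by the one before it: term 3 = PX·X = PXX.
So term 8 is PXXPXPXXPXXPXPXXPXPXX·PXXPXPXXPXXPX.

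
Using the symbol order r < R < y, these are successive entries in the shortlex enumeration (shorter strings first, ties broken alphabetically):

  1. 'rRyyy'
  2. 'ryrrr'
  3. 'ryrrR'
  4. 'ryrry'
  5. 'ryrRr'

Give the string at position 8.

ryryr

Advancing 3 positions from ryrRr through ryrRr → ryrRR → ryrRy reaches term 8.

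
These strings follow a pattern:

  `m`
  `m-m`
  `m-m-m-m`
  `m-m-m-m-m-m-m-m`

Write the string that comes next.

m-m-m-m-m-m-m-m-m-m-m-m-m-m-m-m

s(k+1) = s(k)·-·s(k) — each term doubles the last with '-' between the halves.
So the next term is two copies of m-m-m-m-m-m-m-m with '-' between the halves.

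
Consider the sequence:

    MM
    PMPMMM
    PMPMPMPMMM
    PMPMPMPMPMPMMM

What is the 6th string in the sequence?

PMPMPMPMPMPMPMPMPMPMMM

Every step adds PMPM at the front: s(k+1) = PMPM·s(k).
From PMPMPMPMPMPMMM, 2 further steps: PMPMPMPMPMPMMM → PMPMPMPMPMPMPMPMMM → (answer).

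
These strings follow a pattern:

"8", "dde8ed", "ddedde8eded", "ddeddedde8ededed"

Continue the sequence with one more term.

s(k+1) = dde·s(k)·ed, so each term gains dde as a prefix and ed as a suffix.
Applying this once more to ddeddedde8ededed:

ddeddeddedde8edededed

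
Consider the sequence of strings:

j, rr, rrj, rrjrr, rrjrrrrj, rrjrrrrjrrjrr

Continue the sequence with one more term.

This is a Fibonacci-style word recurrence s(k) = s(k−1)·s(k−2): e.g. rr·j = rrj.
The next term joins rrjrrrrjrrjrr and rrjrrrrj.

rrjrrrrjrrjrrrrjrrrrj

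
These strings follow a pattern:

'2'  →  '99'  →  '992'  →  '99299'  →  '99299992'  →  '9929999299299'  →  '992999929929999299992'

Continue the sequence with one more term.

Each term (from the third on) is the previous term followed by the one before it: term 3 = 99·2 = 992.
So term 8 is 992999929929999299992·9929999299299.

9929999299299992999929929999299299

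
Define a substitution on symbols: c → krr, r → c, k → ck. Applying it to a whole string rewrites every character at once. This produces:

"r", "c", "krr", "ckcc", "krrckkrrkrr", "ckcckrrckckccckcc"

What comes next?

Applying the rule to each of the 17 symbols of ckcckrrckckccckcc gives the pieces krr ck krr krr ck c c krr ck krr ck krr krr krr ck krr krr, which concatenate to the answer.

krrckkrrkrrckcckrrckkrrckkrrkrrkrrckkrrkrr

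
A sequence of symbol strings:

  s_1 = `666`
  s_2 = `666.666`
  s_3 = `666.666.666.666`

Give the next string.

666.666.666.666.666.666.666.666

Every step duplicates the string with '.' between the halves.
One more doubling of 666.666.666.666 gives the answer.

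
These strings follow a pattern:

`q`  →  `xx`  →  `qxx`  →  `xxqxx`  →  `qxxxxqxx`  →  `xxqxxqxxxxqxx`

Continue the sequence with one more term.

From term 3 onward, concatenate the second-to-last term with the last: q·xx = qxx, xx·qxx = xxqxx, …
Continuing: qxxxxqxx · xxqxxqxxxxqxx gives term 7.

qxxxxqxxxxqxxqxxxxqxx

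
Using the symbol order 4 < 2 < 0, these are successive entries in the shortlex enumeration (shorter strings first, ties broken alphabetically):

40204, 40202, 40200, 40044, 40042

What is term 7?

40024

Advancing 2 positions from 40042 through 40042 → 40040 reaches term 7.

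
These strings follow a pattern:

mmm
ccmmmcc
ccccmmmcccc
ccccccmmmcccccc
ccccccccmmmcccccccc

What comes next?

Every step adds cc to the front and cc to the end of the previous string.
So the next term is cc·ccccccccmmmcccccccc·cc.

ccccccccccmmmcccccccccc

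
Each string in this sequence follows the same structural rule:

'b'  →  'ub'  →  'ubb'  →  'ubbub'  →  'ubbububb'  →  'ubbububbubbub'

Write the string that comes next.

ubbububbubbububbububb

Each term (from the third on) is the previous term followed by the one before it: term 3 = ub·b = ubb.
So term 7 is ubbububbubbub·ubbububb.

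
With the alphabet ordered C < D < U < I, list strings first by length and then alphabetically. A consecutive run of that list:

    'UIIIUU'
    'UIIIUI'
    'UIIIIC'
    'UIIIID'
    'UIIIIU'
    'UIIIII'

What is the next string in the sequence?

ICCCCC

The successor of UIIIII increments the rightmost position that isn't already I and resets every position after it to C.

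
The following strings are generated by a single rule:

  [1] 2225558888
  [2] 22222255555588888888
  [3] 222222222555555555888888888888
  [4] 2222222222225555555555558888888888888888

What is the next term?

Each string has the form 2^{3n} 5^{3n} 8^{4n} (n = 1, 2, …).
For the next term, n = 5, so the run lengths are 15, 15, 20.

22222222222222255555555555555588888888888888888888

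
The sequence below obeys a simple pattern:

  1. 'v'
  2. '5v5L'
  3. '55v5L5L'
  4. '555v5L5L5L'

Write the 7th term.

Every step adds 5 to the front and 5L to the end of the previous string.
From 555v5L5L5L, 3 further steps: 555v5L5L5L → 5555v5L5L5L5L → 55555v5L5L5L5L5L → (answer).

555555v5L5L5L5L5L5L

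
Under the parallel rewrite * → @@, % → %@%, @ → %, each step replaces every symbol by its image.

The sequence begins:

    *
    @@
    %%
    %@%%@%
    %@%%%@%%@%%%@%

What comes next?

Rewriting the 14 symbols of %@%%%@%%@%%%@% one by one yields %@% % %@% %@% %@% % %@% %@% % %@% %@% %@% % %@%; concatenated:

%@%%%@%%@%%@%%%@%%@%%%@%%@%%@%%%@%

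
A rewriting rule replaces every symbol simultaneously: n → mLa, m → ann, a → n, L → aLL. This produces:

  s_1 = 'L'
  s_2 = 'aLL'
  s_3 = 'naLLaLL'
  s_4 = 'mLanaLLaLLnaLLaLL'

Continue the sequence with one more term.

Rewriting the 17 symbols of mLanaLLaLLnaLLaLL one by one yields ann aLL n mLa n aLL aLL n aLL aLL mLa n aLL aLL n aLL aLL; concatenated:

annaLLnmLanaLLaLLnaLLaLLmLanaLLaLLnaLLaLL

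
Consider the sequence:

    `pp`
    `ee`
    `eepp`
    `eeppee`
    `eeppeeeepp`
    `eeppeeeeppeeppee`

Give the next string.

Each term (from the third on) is the previous term followed by the one before it: term 3 = ee·pp = eepp.
Continuing: eeppeeeeppeeppee · eeppeeeepp gives term 7.

eeppeeeeppeeppeeeeppeeeepp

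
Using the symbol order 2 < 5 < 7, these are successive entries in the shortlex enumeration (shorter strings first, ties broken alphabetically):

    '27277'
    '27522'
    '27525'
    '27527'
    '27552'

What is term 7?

27557

Continuing the enumeration 2 steps past 27552: 27552 → 27555 → (answer).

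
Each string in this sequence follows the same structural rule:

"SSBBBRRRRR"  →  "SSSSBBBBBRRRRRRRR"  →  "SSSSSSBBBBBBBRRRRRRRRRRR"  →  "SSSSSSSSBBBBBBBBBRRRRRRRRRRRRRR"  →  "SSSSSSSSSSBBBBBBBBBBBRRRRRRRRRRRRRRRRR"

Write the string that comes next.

Reading off run lengths: S runs 2, 4, 6, 8, 10; B runs 3, 5, 7, 9, 11; R runs 5, 8, 11, 14, 17 — each is linear in n (n = 1, 2, …).
For the next term, n = 6, so the run lengths are 12, 13, 20.

SSSSSSSSSSSSBBBBBBBBBBBBBRRRRRRRRRRRRRRRRRRRR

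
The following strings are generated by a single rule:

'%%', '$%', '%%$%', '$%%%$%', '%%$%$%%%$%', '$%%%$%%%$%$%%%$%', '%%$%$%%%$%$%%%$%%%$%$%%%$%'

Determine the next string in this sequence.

$%%%$%%%$%$%%%$%%%$%$%%%$%$%%%$%%%$%$%%%$%

This is a Fibonacci-style word recurrence s(k) = s(k−2)·s(k−1): e.g. %%·$% = %%$%.
The next term joins $%%%$%%%$%$%%%$% and %%$%$%%%$%$%%%$%%%$%$%%%$%.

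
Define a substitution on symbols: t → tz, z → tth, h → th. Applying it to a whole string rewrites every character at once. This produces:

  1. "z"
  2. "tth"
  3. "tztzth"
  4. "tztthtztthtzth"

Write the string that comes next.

tztthtztzthtztthtztzthtztthtzth

φ(tztthtztthtzth) expands symbol-by-symbol to tz tth tz tz th tz tth tz tz th tz tth tz th; joining the 14 pieces gives the next term.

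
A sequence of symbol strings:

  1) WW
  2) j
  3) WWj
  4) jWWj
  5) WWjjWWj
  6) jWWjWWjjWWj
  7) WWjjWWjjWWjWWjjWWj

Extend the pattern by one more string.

jWWjWWjjWWjWWjjWWjjWWjWWjjWWj

This is a Fibonacci-style word recurrence s(k) = s(k−2)·s(k−1): e.g. WW·j = WWj.
So term 8 is jWWjWWjjWWj·WWjjWWjjWWjWWjjWWj.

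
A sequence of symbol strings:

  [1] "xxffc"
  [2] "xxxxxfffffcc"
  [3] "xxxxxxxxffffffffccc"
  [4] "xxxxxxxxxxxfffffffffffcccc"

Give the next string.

Term n consists of 3n-1 x's, followed by 3n-1 f's, followed by n c's (n = 1, 2, …).
At n = 5 the blocks have lengths 14, 14, 5.

xxxxxxxxxxxxxxffffffffffffffccccc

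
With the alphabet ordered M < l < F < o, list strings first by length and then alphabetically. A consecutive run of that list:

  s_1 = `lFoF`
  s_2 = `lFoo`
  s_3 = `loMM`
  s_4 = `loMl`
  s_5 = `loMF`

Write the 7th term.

Stepping forward 2 times from loMF: loMF → loMo, then the target.

lolM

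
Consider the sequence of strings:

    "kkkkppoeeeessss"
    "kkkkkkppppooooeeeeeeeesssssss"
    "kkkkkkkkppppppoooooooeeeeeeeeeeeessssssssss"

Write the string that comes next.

Term n consists of 2n+2 k's, followed by 2n p's, followed by 3n-2 o's, followed by 4n e's, followed by 3n+1 s's (n = 1, 2, …).
Setting n = 4 gives 10, 8, 10, 16, 13 characters in each block.

kkkkkkkkkkppppppppooooooooooeeeeeeeeeeeeeeeesssssssssssss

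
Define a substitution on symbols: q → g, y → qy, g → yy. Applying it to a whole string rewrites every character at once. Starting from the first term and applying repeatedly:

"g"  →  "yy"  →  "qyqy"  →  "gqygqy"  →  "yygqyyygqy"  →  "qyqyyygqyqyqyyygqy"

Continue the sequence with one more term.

Applying the rule to each of the 18 symbols of qyqyyygqyqyqyyygqy gives the pieces g qy g qy qy qy yy g qy g qy g qy qy qy yy g qy, which concatenate to the answer.

gqygqyqyqyyygqygqygqyqyqyyygqy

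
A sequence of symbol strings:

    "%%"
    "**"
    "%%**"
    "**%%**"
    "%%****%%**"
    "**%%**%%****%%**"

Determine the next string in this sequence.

%%****%%****%%**%%****%%**

From term 3 onward, concatenate the second-to-last term with the last: %%·** = %%**, **·%%** = **%%**, …
So term 7 is %%****%%**·**%%**%%****%%**.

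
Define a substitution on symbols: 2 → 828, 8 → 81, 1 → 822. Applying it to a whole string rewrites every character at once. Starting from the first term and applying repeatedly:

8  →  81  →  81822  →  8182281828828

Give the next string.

Rewriting the 13 symbols of 8182281828828 one by one yields 81 822 81 828 828 81 822 81 828 81 81 828 81; concatenated:

81822818288288182281828818182881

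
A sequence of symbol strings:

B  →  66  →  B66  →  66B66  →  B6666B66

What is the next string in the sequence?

Each term (from the third on) is the two preceding terms concatenated in order: term 3 = B·66 = B66.
So term 6 is 66B66·B6666B66.

66B66B6666B66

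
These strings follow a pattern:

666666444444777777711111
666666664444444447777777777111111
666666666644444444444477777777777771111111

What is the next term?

666666666666444444444444444777777777777777711111111

The n-th term is 2n+2 6's then 3n 4's then 3n+1 7's then n+3 1's, where the shown terms are n = 2, 3, 4.
For the next term, n = 5, so the run lengths are 12, 15, 16, 8.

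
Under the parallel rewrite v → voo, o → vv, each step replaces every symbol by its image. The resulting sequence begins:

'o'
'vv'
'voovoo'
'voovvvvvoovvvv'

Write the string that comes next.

voovvvvvoovoovoovoovoovvvvvoovoovoovoo

Applying the rule to each of the 14 symbols of voovvvvvoovvvv gives the pieces voo vv vv voo voo voo voo voo vv vv voo voo voo voo, which concatenate to the answer.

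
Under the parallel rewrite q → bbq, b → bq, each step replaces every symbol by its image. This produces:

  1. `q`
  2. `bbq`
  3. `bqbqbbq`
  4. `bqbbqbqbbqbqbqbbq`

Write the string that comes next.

Applying the rule to each of the 17 symbols of bqbbqbqbbqbqbqbbq gives the pieces bq bbq bq bq bbq bq bbq bq bq bbq bq bbq bq bbq bq bq bbq, which concatenate to the answer.

bqbbqbqbqbbqbqbbqbqbqbbqbqbbqbqbbqbqbqbbq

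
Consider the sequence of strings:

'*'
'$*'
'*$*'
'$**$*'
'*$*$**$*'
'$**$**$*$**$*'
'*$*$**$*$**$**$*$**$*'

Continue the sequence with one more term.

$**$**$*$**$**$*$**$*$**$**$*$**$*

This is a Fibonacci-style word recurrence s(k) = s(k−2)·s(k−1): e.g. *·$* = *$*.
Continuing: $**$**$*$**$* · *$*$**$*$**$**$*$**$* gives term 8.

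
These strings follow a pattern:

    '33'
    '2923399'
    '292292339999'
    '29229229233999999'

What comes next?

Every step adds 292 to the front and 99 to the end of the previous string.
Applying this once more to 29229229233999999:

2922922922923399999999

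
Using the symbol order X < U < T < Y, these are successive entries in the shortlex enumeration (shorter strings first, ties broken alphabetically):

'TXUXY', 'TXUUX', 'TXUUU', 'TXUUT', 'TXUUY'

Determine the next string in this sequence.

Find the rightmost character of TXUUY below Y, bump it to the next letter, and reset everything to its right to X.

TXUTX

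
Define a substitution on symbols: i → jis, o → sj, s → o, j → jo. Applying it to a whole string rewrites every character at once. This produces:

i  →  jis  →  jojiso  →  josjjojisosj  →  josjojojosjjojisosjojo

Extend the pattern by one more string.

josjojosjjosjjosjojojosjjojisosjojosjjosj

Replace each of the 22 characters of josjojojosjjojisosjojo in place — jo sj o jo sj jo sj jo sj o jo jo sj jo jis o sj o jo sj jo sj — and concatenate.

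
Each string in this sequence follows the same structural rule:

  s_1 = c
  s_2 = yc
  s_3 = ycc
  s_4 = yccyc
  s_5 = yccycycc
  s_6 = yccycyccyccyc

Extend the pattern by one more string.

Each term (from the third on) is the previous term followed by the one before it: term 3 = yc·c = ycc.
The next term joins yccycyccyccyc and yccycycc.

yccycyccyccycyccycycc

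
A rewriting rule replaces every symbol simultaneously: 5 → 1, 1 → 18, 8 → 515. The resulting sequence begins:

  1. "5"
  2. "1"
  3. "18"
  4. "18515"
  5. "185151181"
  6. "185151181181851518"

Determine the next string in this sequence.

Applying the rule to each of the 18 symbols of 185151181181851518 gives the pieces 18 515 1 18 1 18 18 515 18 18 515 18 515 1 18 1 18 515, which concatenate to the answer.

1851511811818515181851518515118118515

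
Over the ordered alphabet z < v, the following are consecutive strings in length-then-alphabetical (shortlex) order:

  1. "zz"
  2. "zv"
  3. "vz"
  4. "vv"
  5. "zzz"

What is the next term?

The successor of zzz increments the rightmost position that isn't already v and resets every position after it to z.

zzv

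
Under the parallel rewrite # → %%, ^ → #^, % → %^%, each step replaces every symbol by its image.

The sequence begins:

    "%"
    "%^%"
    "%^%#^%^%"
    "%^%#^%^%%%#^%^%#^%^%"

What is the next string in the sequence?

Rewriting the 20 symbols of %^%#^%^%%%#^%^%#^%^% one by one yields %^% #^ %^% %% #^ %^% #^ %^% %^% %^% %% #^ %^% #^ %^% %% #^ %^% #^ %^%; concatenated:

%^%#^%^%%%#^%^%#^%^%%^%%^%%%#^%^%#^%^%%%#^%^%#^%^%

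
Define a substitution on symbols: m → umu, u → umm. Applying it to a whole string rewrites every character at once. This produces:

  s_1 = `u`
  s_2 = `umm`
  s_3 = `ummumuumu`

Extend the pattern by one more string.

Apply φ to ummumuumu symbol by symbol: u→umm, m→umu, m→umu, u→umm, m→umu, u→umm, u→umm, m→umu, u→umm; joined: umm umu umu umm umu umm umm umu umm.

ummumuumuummumuummummumuumm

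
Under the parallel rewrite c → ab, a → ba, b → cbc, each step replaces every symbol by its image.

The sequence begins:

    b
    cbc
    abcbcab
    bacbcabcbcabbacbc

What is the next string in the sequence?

cbcbaabcbcabbacbcabcbcabbacbccbcbaabcbcab

Replace each of the 17 characters of bacbcabcbcabbacbc in place — cbc ba ab cbc ab ba cbc ab cbc ab ba cbc cbc ba ab cbc ab — and concatenate.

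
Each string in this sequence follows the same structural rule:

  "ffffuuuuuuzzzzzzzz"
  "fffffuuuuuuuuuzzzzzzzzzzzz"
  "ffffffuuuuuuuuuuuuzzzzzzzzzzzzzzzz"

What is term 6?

fffffffffuuuuuuuuuuuuuuuuuuuuuzzzzzzzzzzzzzzzzzzzzzzzzzzzz

Each string has the form f^{n+2} u^{3n} z^{4n}, where the shown terms are n = 2, 3, 4.
For term 6, n = 7, so the run lengths are 9, 21, 28.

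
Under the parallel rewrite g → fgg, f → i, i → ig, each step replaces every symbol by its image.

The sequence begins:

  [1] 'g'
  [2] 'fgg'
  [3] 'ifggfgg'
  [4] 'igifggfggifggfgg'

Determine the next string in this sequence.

Rewriting the 16 symbols of igifggfggifggfgg one by one yields ig fgg ig i fgg fgg i fgg fgg ig i fgg fgg i fgg fgg; concatenated:

igfggigifggfggifggfggigifggfggifggfgg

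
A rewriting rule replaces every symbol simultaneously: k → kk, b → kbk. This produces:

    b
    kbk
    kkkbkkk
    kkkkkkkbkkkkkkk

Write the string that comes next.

φ(kkkkkkkbkkkkkkk) expands symbol-by-symbol to kk kk kk kk kk kk kk kbk kk kk kk kk kk kk kk; joining the 15 pieces gives the next term.

kkkkkkkkkkkkkkkbkkkkkkkkkkkkkkk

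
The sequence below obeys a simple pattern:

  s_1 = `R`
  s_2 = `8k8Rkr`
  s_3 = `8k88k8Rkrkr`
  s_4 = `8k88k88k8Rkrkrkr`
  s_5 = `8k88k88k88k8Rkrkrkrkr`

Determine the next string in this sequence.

Each term wraps the previous one in 8k8 on the left and kr on the right.
One more step from 8k88k88k88k8Rkrkrkrkr gives the answer.

8k88k88k88k88k8Rkrkrkrkrkr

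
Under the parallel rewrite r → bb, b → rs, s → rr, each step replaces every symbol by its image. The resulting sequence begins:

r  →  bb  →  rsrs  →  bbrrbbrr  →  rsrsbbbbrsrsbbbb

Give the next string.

φ(rsrsbbbbrsrsbbbb) expands symbol-by-symbol to bb rr bb rr rs rs rs rs bb rr bb rr rs rs rs rs; joining the 16 pieces gives the next term.

bbrrbbrrrsrsrsrsbbrrbbrrrsrsrsrs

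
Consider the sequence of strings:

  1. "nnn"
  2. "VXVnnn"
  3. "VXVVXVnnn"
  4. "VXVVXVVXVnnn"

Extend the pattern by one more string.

Each term is the previous one with VXV prepended.
Applying this once more to VXVVXVVXVnnn:

VXVVXVVXVVXVnnn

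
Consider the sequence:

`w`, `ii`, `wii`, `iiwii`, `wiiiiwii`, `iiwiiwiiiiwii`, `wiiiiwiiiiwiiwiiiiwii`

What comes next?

This is a Fibonacci-style word recurrence s(k) = s(k−2)·s(k−1): e.g. w·ii = wii.
Continuing: iiwiiwiiiiwii · wiiiiwiiiiwiiwiiiiwii gives term 8.

iiwiiwiiiiwiiwiiiiwiiiiwiiwiiiiwii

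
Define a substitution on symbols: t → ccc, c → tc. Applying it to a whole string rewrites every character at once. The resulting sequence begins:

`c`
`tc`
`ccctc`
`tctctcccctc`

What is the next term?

ccctcccctcccctctctctcccctc

Expanding tctctcccctc: t→ccc, c→tc, t→ccc, c→tc, t→ccc, c→tc, c→tc, c→tc, c→tc, t→ccc, c→tc. Concatenated: ccc tc ccc tc ccc tc tc tc tc ccc tc.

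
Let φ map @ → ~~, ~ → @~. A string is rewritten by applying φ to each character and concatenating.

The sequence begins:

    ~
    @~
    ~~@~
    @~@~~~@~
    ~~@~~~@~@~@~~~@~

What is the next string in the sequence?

@~@~~~@~@~@~~~@~~~@~~~@~@~@~~~@~

φ(~~@~~~@~@~@~~~@~) expands symbol-by-symbol to @~ @~ ~~ @~ @~ @~ ~~ @~ ~~ @~ ~~ @~ @~ @~ ~~ @~; joining the 16 pieces gives the next term.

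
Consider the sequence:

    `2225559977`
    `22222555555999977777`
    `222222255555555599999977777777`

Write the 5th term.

The n-th term is 2n+1 2's then 3n 5's then 2n 9's then 3n-1 7's (n = 1, 2, …).
For term 5, n = 5, so the run lengths are 11, 15, 10, 14.

22222222222555555555555555999999999977777777777777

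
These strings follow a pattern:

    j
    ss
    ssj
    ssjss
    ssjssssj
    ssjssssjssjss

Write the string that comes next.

Each term (from the third on) is the previous term followed by the one before it: term 3 = ss·j = ssj.
So term 7 is ssjssssjssjss·ssjssssj.

ssjssssjssjssssjssssj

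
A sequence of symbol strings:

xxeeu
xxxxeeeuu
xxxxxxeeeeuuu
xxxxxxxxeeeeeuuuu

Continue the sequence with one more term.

The n-th term is 2n x's then n+1 e's then n u's (n = 1, 2, …).
Setting n = 5 gives 10, 6, 5 characters in each block.

xxxxxxxxxxeeeeeeuuuuu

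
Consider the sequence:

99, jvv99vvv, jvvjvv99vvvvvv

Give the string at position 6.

jvvjvvjvvjvvjvv99vvvvvvvvvvvvvvv

Each term wraps the previous one in jvv on the left and vvv on the right.
From jvvjvv99vvvvvv, 3 further steps: jvvjvv99vvvvvv → jvvjvvjvv99vvvvvvvvv → jvvjvvjvvjvv99vvvvvvvvvvvv → (answer).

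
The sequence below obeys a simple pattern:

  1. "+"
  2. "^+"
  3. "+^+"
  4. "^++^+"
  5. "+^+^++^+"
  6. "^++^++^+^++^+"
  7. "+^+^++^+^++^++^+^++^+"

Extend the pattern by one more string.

Each term (from the third on) is the two preceding terms concatenated in order: term 3 = +·^+ = +^+.
The next term joins ^++^++^+^++^+ and +^+^++^+^++^++^+^++^+.

^++^++^+^++^++^+^++^+^++^++^+^++^+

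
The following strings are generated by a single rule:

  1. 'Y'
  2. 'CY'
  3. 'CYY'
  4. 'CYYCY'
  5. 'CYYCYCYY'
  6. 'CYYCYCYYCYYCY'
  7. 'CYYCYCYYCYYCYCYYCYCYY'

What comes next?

CYYCYCYYCYYCYCYYCYCYYCYYCYCYYCYYCY

Each term (from the third on) is the previous term followed by the one before it: term 3 = CY·Y = CYY.
The next term joins CYYCYCYYCYYCYCYYCYCYY and CYYCYCYYCYYCY.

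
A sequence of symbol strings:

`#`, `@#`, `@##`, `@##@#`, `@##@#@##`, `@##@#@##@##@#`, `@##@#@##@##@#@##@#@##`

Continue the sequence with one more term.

Each term (from the third on) is the previous term followed by the one before it: term 3 = @#·# = @##.
The next term joins @##@#@##@##@#@##@#@## and @##@#@##@##@#.

@##@#@##@##@#@##@#@##@##@#@##@##@#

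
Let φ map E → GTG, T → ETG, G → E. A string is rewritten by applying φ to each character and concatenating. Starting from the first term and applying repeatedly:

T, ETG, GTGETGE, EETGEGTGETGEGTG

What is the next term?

Rewriting the 15 symbols of EETGEGTGETGEGTG one by one yields GTG GTG ETG E GTG E ETG E GTG ETG E GTG E ETG E; concatenated:

GTGGTGETGEGTGEETGEGTGETGEGTGEETGE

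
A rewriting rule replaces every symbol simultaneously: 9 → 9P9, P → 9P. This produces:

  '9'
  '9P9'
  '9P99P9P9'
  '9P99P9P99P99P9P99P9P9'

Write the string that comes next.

9P99P9P99P99P9P99P9P99P99P9P99P99P9P99P9P99P99P9P99P9P9

φ(9P99P9P99P99P9P99P9P9) expands symbol-by-symbol to 9P9 9P 9P9 9P9 9P 9P9 9P 9P9 9P9 9P 9P9 9P9 9P 9P9 9P 9P9 9P9 9P 9P9 9P 9P9; joining the 21 pieces gives the next term.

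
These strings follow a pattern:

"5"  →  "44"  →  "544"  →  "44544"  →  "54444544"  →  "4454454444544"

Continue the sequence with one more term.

This is a Fibonacci-style word recurrence s(k) = s(k−2)·s(k−1): e.g. 5·44 = 544.
The next term joins 54444544 and 4454454444544.

544445444454454444544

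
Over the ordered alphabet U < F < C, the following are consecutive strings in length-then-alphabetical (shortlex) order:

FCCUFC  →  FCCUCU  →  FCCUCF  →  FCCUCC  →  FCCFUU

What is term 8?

FCCFFU

Stepping forward 3 times from FCCFUU: FCCFUU → FCCFUF → FCCFUC, then the target.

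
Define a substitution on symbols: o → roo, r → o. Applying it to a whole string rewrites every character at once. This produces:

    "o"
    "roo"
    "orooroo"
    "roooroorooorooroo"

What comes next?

Rewriting the 17 symbols of roooroorooorooroo one by one yields o roo roo roo o roo roo o roo roo roo o roo roo o roo roo; concatenated:

orooroorooorooroooroorooroooroorooorooroo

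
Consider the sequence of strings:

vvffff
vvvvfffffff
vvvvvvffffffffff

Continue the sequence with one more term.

Term n consists of 2n v's, followed by 3n+1 f's (n = 1, 2, …).
At n = 4 the blocks have lengths 8, 13.

vvvvvvvvfffffffffffff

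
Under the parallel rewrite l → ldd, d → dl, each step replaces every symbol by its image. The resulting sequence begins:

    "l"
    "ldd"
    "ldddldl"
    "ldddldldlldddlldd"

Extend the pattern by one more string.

Applying the rule to each of the 17 symbols of ldddldldlldddlldd gives the pieces ldd dl dl dl ldd dl ldd dl ldd ldd dl dl dl ldd ldd dl dl, which concatenate to the answer.

ldddldldlldddlldddllddldddldldllddldddldl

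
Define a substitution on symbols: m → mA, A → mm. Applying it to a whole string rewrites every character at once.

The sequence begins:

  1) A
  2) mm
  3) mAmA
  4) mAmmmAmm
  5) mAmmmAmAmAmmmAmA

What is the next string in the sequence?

Rewriting the 16 symbols of mAmmmAmAmAmmmAmA one by one yields mA mm mA mA mA mm mA mm mA mm mA mA mA mm mA mm; concatenated:

mAmmmAmAmAmmmAmmmAmmmAmAmAmmmAmm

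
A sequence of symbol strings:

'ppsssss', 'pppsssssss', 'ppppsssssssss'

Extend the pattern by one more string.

Reading off run lengths: p runs 2, 3, 4; s runs 5, 7, 9 — each is linear in n, where the shown terms are n = 3, 4, 5.
For the next term, n = 6, so the run lengths are 5, 11.

pppppsssssssssss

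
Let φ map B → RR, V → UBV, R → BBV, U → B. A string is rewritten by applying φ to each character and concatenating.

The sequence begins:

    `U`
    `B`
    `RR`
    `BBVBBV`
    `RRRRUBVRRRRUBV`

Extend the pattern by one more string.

Rewriting the 14 symbols of RRRRUBVRRRRUBV one by one yields BBV BBV BBV BBV B RR UBV BBV BBV BBV BBV B RR UBV; concatenated:

BBVBBVBBVBBVBRRUBVBBVBBVBBVBBVBRRUBV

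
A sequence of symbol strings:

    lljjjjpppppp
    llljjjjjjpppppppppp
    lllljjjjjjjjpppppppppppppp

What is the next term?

llllljjjjjjjjjjpppppppppppppppppp

The n-th term is n l's then 2n j's then 4n-2 p's, where the shown terms are n = 2, 3, 4.
For the next term, n = 5, so the run lengths are 5, 10, 18.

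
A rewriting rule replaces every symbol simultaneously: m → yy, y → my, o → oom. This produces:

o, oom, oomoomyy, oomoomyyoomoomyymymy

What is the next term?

Rewriting the 20 symbols of oomoomyyoomoomyymymy one by one yields oom oom yy oom oom yy my my oom oom yy oom oom yy my my yy my yy my; concatenated:

oomoomyyoomoomyymymyoomoomyyoomoomyymymyyymyyymy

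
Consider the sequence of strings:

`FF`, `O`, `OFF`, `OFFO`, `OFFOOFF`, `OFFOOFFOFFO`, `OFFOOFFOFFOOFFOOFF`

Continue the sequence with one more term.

OFFOOFFOFFOOFFOOFFOFFOOFFOFFO

This is a Fibonacci-style word recurrence s(k) = s(k−1)·s(k−2): e.g. O·FF = OFF.
The next term joins OFFOOFFOFFOOFFOOFF and OFFOOFFOFFO.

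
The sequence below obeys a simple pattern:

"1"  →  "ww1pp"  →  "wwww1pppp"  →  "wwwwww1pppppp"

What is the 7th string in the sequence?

Each term wraps the previous one in ww on the left and pp on the right.
From wwwwww1pppppp, 3 further steps: wwwwww1pppppp → wwwwwwww1pppppppp → wwwwwwwwww1pppppppppp → (answer).

wwwwwwwwwwww1pppppppppppp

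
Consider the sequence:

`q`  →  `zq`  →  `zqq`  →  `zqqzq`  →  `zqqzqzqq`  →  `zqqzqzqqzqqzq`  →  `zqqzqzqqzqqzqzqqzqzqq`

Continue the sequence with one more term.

From term 3 onward, concatenate the last term with the second-to-last: zq·q = zqq, zqq·zq = zqqzq, …
So term 8 is zqqzqzqqzqqzqzqqzqzqq·zqqzqzqqzqqzq.

zqqzqzqqzqqzqzqqzqzqqzqqzqzqqzqqzq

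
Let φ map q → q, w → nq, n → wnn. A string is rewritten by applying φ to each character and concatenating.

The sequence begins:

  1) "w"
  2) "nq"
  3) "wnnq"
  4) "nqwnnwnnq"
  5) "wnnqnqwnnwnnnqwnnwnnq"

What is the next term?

Applying the rule to each of the 21 symbols of wnnqnqwnnwnnnqwnnwnnq gives the pieces nq wnn wnn q wnn q nq wnn wnn nq wnn wnn wnn q nq wnn wnn nq wnn wnn q, which concatenate to the answer.

nqwnnwnnqwnnqnqwnnwnnnqwnnwnnwnnqnqwnnwnnnqwnnwnnq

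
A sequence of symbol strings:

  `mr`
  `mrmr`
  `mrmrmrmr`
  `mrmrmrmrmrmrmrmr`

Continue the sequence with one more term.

Each string is two copies of the previous one concatenated.
Doubling mrmrmrmrmrmrmrmr:

mrmrmrmrmrmrmrmrmrmrmrmrmrmrmrmr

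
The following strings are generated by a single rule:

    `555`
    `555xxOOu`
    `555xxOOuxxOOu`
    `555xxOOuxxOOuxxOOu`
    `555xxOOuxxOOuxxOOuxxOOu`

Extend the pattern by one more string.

Every step adds xxOOu to the end: s(k+1) = s(k)·xxOOu.
Applying this once more to 555xxOOuxxOOuxxOOuxxOOu:

555xxOOuxxOOuxxOOuxxOOuxxOOu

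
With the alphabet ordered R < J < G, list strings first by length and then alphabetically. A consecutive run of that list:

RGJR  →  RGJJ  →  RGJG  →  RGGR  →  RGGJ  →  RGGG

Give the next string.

JRRR

Find the rightmost character of RGGG below G, bump it to the next letter, and reset everything to its right to R.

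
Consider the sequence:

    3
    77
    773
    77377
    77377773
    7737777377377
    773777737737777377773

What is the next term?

7737777377377773777737737777377377

Each term (from the third on) is the previous term followed by the one before it: term 3 = 77·3 = 773.
Continuing: 773777737737777377773 · 7737777377377 gives term 8.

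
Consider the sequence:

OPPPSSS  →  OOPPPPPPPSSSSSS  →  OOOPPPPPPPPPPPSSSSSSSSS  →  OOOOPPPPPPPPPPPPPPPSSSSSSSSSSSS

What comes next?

OOOOOPPPPPPPPPPPPPPPPPPPSSSSSSSSSSSSSSS

Reading off run lengths: O runs 1, 2, 3, 4; P runs 3, 7, 11, 15; S runs 3, 6, 9, 12 — each is linear in n (n = 1, 2, …).
At n = 5 the blocks have lengths 5, 19, 15.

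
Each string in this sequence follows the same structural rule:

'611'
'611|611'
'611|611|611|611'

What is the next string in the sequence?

611|611|611|611|611|611|611|611

Every step duplicates the string with '|' between the halves.
One more doubling of 611|611|611|611 gives the answer.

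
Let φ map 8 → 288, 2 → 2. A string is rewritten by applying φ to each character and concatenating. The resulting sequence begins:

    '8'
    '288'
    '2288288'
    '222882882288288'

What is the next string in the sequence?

Applying the rule to each of the 15 symbols of 222882882288288 gives the pieces 2 2 2 288 288 2 288 288 2 2 288 288 2 288 288, which concatenate to the answer.

2222882882288288222882882288288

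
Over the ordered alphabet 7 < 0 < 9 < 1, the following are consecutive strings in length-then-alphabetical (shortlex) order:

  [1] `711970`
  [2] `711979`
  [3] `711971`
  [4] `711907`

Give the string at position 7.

711901

Stepping forward 3 times from 711907: 711907 → 711900 → 711909, then the target.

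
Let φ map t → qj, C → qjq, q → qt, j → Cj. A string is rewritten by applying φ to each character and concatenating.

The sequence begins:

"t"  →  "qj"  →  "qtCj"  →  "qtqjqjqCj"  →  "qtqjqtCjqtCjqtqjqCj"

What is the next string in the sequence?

Applying the rule to each of the 19 symbols of qtqjqtCjqtCjqtqjqCj gives the pieces qt qj qt Cj qt qj qjq Cj qt qj qjq Cj qt qj qt Cj qt qjq Cj, which concatenate to the answer.

qtqjqtCjqtqjqjqCjqtqjqjqCjqtqjqtCjqtqjqCj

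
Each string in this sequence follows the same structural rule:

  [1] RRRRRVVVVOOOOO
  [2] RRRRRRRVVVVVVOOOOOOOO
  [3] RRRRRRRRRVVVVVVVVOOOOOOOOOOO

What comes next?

Reading off run lengths: R runs 5, 7, 9; V runs 4, 6, 8; O runs 5, 8, 11 — each is linear in n, where the shown terms are n = 2, 3, 4.
At n = 5 the blocks have lengths 11, 10, 14.

RRRRRRRRRRRVVVVVVVVVVOOOOOOOOOOOOOO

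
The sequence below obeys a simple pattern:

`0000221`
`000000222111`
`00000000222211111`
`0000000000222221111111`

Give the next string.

000000000000222222111111111

Term n consists of 2n+2 0's, followed by n+1 2's, followed by 2n-1 1's (n = 1, 2, …).
At n = 5 the blocks have lengths 12, 6, 9.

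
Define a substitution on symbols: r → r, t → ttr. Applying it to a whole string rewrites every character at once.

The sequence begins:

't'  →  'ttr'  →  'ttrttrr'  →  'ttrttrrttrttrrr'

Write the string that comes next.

Rewriting the 15 symbols of ttrttrrttrttrrr one by one yields ttr ttr r ttr ttr r r ttr ttr r ttr ttr r r r; concatenated:

ttrttrrttrttrrrttrttrrttrttrrrr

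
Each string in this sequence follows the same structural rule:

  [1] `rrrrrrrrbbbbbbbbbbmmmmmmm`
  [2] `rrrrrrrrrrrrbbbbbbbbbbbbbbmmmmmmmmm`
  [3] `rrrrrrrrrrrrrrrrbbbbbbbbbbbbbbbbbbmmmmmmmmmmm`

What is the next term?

Each string has the form r^{4n} b^{4n+2} m^{2n+3}, where the shown terms are n = 2, 3, 4.
For the next term, n = 5, so the run lengths are 20, 22, 13.

rrrrrrrrrrrrrrrrrrrrbbbbbbbbbbbbbbbbbbbbbbmmmmmmmmmmmmm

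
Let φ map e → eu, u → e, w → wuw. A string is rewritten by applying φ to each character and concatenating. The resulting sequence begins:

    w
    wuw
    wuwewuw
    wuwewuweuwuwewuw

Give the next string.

wuwewuweuwuwewuweuewuwewuweuwuwewuw

φ(wuwewuweuwuwewuw) expands symbol-by-symbol to wuw e wuw eu wuw e wuw eu e wuw e wuw eu wuw e wuw; joining the 16 pieces gives the next term.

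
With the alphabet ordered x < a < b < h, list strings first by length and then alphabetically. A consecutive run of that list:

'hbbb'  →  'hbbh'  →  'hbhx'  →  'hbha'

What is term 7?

hhxx

Continuing the enumeration 3 steps past hbha: hbha → hbhb → hbhh → (answer).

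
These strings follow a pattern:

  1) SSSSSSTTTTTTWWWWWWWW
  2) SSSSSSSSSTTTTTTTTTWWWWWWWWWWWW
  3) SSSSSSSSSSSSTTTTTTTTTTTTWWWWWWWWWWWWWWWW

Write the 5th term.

The n-th term is 3n S's then 3n T's then 4n W's, where the shown terms are n = 2, 3, 4.
For term 5, n = 6, so the run lengths are 18, 18, 24.

SSSSSSSSSSSSSSSSSSTTTTTTTTTTTTTTTTTTWWWWWWWWWWWWWWWWWWWWWWWW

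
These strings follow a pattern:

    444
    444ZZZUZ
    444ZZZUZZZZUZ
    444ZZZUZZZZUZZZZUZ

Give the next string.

444ZZZUZZZZUZZZZUZZZZUZ

Every step adds ZZZUZ to the end: s(k+1) = s(k)·ZZZUZ.
So the next term is 444ZZZUZZZZUZZZZUZ·ZZZUZ.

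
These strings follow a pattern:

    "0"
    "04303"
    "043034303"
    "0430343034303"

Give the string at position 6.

Each term is the previous one with 4303 appended.
From 0430343034303, 2 further steps: 0430343034303 → 04303430343034303 → (answer).

043034303430343034303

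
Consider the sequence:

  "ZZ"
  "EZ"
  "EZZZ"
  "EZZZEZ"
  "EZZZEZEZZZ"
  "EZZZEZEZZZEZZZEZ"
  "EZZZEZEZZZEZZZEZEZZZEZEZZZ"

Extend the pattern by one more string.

EZZZEZEZZZEZZZEZEZZZEZEZZZEZZZEZEZZZEZZZEZ

From term 3 onward, concatenate the last term with the second-to-last: EZ·ZZ = EZZZ, EZZZ·EZ = EZZZEZ, …
The next term joins EZZZEZEZZZEZZZEZEZZZEZEZZZ and EZZZEZEZZZEZZZEZ.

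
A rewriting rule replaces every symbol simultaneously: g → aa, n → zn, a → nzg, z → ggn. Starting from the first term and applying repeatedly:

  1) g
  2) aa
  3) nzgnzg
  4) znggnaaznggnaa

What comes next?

ggnznaaaaznnzgnzgggnznaaaaznnzgnzg

φ(znggnaaznggnaa) expands symbol-by-symbol to ggn zn aa aa zn nzg nzg ggn zn aa aa zn nzg nzg; joining the 14 pieces gives the next term.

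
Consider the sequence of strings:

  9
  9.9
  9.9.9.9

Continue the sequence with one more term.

9.9.9.9.9.9.9.9

Each string is two copies of the previous one joined by '.'.
One more doubling of 9.9.9.9 gives the answer.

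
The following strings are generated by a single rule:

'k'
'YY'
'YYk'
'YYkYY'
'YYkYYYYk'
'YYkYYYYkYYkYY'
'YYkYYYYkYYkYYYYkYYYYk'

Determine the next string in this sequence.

YYkYYYYkYYkYYYYkYYYYkYYkYYYYkYYkYY

From term 3 onward, concatenate the last term with the second-to-last: YY·k = YYk, YYk·YY = YYkYY, …
Continuing: YYkYYYYkYYkYYYYkYYYYk · YYkYYYYkYYkYY gives term 8.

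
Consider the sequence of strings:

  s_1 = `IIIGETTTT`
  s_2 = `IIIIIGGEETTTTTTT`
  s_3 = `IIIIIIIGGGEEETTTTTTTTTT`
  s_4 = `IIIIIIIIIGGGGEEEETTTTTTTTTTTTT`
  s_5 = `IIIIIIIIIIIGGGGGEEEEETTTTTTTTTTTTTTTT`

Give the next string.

IIIIIIIIIIIIIGGGGGGEEEEEETTTTTTTTTTTTTTTTTTT

Term n consists of 2n+1 I's, followed by n G's, followed by n E's, followed by 3n+1 T's (n = 1, 2, …).
Setting n = 6 gives 13, 6, 6, 19 characters in each block.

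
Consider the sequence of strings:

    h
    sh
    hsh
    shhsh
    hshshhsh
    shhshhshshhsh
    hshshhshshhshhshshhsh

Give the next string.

From term 3 onward, concatenate the second-to-last term with the last: h·sh = hsh, sh·hsh = shhsh, …
Continuing: shhshhshshhsh · hshshhshshhshhshshhsh gives term 8.

shhshhshshhshhshshhshshhshhshshhsh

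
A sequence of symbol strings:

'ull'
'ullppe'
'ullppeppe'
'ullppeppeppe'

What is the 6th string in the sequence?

ullppeppeppeppeppe

Every step adds ppe to the end: s(k+1) = s(k)·ppe.
From ullppeppeppe, 2 further steps: ullppeppeppe → ullppeppeppeppe → (answer).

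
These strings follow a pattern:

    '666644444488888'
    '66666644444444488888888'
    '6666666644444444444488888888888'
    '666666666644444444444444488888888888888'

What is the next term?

66666666666644444444444444444488888888888888888

Each string has the form 6^{2n+2} 4^{3n+3} 8^{3n+2} (n = 1, 2, …).
For the next term, n = 5, so the run lengths are 12, 18, 17.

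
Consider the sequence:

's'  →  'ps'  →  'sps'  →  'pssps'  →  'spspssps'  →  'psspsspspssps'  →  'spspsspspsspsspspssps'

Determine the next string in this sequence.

From term 3 onward, concatenate the second-to-last term with the last: s·ps = sps, ps·sps = pssps, …
Continuing: psspsspspssps · spspsspspsspsspspssps gives term 8.

psspsspspsspsspspsspspsspsspspssps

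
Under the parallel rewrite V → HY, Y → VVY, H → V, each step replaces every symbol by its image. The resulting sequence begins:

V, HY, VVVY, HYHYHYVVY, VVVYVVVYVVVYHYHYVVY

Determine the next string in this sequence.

HYHYHYVVYHYHYHYVVYHYHYHYVVYVVVYVVVYHYHYVVY

Replace each of the 19 characters of VVVYVVVYVVVYHYHYVVY in place — HY HY HY VVY HY HY HY VVY HY HY HY VVY V VVY V VVY HY HY VVY — and concatenate.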